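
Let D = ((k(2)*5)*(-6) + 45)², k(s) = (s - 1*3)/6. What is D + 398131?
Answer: 400631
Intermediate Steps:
k(s) = -½ + s/6 (k(s) = (s - 3)*(⅙) = (-3 + s)*(⅙) = -½ + s/6)
D = 2500 (D = (((-½ + (⅙)*2)*5)*(-6) + 45)² = (((-½ + ⅓)*5)*(-6) + 45)² = (-⅙*5*(-6) + 45)² = (-⅚*(-6) + 45)² = (5 + 45)² = 50² = 2500)
D + 398131 = 2500 + 398131 = 400631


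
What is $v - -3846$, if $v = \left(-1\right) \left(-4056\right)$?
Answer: $7902$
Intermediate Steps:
$v = 4056$
$v - -3846 = 4056 - -3846 = 4056 + 3846 = 7902$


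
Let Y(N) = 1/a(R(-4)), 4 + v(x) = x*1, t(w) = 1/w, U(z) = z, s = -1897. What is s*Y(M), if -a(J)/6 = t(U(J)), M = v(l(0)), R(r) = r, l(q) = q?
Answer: -3794/3 ≈ -1264.7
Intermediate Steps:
v(x) = -4 + x (v(x) = -4 + x*1 = -4 + x)
M = -4 (M = -4 + 0 = -4)
a(J) = -6/J
Y(N) = ⅔ (Y(N) = 1/(-6/(-4)) = 1/(-6*(-¼)) = 1/(3/2) = ⅔)
s*Y(M) = -1897*⅔ = -3794/3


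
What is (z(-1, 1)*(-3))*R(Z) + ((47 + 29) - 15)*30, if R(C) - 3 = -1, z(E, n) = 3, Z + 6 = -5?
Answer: 1812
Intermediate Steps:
Z = -11 (Z = -6 - 5 = -11)
R(C) = 2 (R(C) = 3 - 1 = 2)
(z(-1, 1)*(-3))*R(Z) + ((47 + 29) - 15)*30 = (3*(-3))*2 + ((47 + 29) - 15)*30 = -9*2 + (76 - 15)*30 = -18 + 61*30 = -18 + 1830 = 1812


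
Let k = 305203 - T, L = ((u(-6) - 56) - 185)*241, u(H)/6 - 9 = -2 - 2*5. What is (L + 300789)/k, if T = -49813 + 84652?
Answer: 119185/135182 ≈ 0.88166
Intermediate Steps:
u(H) = -18 (u(H) = 54 + 6*(-2 - 2*5) = 54 + 6*(-2 - 10) = 54 + 6*(-12) = 54 - 72 = -18)
T = 34839
L = -62419 (L = ((-18 - 56) - 185)*241 = (-74 - 185)*241 = -259*241 = -62419)
k = 270364 (k = 305203 - 1*34839 = 305203 - 34839 = 270364)
(L + 300789)/k = (-62419 + 300789)/270364 = 238370*(1/270364) = 119185/135182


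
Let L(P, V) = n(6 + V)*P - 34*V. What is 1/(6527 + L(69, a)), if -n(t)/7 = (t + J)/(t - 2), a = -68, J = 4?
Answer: 32/268841 ≈ 0.00011903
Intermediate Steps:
n(t) = -7*(4 + t)/(-2 + t) (n(t) = -7*(t + 4)/(t - 2) = -7*(4 + t)/(-2 + t))
L(P, V) = -34*V + 7*P*(-10 - V)/(4 + V) (L(P, V) = (7*(-4 - (6 + V))/(-2 + (6 + V)))*P - 34*V = (7*(-4 + (-6 - V))/(4 + V))*P - 34*V = (7*(-10 - V)/(4 + V))*P - 34*V = 7*P*(-10 - V)/(4 + V) - 34*V = -34*V + 7*P*(-10 - V)/(4 + V))
1/(6527 + L(69, a)) = 1/(6527 + (-34*(-68)*(4 - 68) - 7*69*(10 - 68))/(4 - 68)) = 1/(6527 + (-34*(-68)*(-64) - 7*69*(-58))/(-64)) = 1/(6527 - (-147968 + 28014)/64) = 1/(6527 - 1/64*(-119954)) = 1/(6527 + 59977/32) = 1/(268841/32) = 32/268841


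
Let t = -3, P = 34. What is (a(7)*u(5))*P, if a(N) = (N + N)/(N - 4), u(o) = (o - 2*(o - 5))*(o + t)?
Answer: 4760/3 ≈ 1586.7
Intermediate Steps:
u(o) = (-3 + o)*(10 - o) (u(o) = (o - 2*(o - 5))*(o - 3) = (o - 2*(-5 + o))*(-3 + o) = (o + (10 - 2*o))*(-3 + o) = (10 - o)*(-3 + o) = (-3 + o)*(10 - o))
a(N) = 2*N/(-4 + N) (a(N) = (2*N)/(-4 + N) = 2*N/(-4 + N))
(a(7)*u(5))*P = ((2*7/(-4 + 7))*(-30 - 1*5**2 + 13*5))*34 = ((2*7/3)*(-30 - 1*25 + 65))*34 = ((2*7*(1/3))*(-30 - 25 + 65))*34 = ((14/3)*10)*34 = (140/3)*34 = 4760/3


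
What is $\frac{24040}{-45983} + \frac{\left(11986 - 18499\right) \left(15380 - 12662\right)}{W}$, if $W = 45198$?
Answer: $- \frac{15094314523}{38487771} \approx -392.18$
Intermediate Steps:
$\frac{24040}{-45983} + \frac{\left(11986 - 18499\right) \left(15380 - 12662\right)}{W} = \frac{24040}{-45983} + \frac{\left(11986 - 18499\right) \left(15380 - 12662\right)}{45198} = 24040 \left(- \frac{1}{45983}\right) + \left(-6513\right) 2718 \cdot \frac{1}{45198} = - \frac{24040}{45983} - \frac{327821}{837} = - \frac{15094314523}{38487771}$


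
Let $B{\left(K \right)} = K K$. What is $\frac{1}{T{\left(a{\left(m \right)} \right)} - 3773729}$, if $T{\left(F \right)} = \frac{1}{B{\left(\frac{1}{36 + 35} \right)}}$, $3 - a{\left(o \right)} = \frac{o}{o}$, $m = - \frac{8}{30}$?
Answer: $- \frac{1}{3768688} \approx -2.6534 \cdot 10^{-7}$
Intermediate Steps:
$m = - \frac{4}{15}$ ($m = \left(-8\right) \frac{1}{30} = - \frac{4}{15} \approx -0.26667$)
$B{\left(K \right)} = K^{2}$
$a{\left(o \right)} = 2$ ($a{\left(o \right)} = 3 - \frac{o}{o} = 3 - 1 = 2$)
$T{\left(F \right)} = 5041$ ($T{\left(F \right)} = \frac{1}{\left(\frac{1}{36 + 35}\right)^{2}} = \frac{1}{\left(\frac{1}{71}\right)^{2}} = \frac{1}{\frac{1}{5041}} = 5041$)
$\frac{1}{T{\left(a{\left(m \right)} \right)} - 3773729} = \frac{1}{5041 - 3773729} = \frac{1}{-3768688} = - \frac{1}{3768688}$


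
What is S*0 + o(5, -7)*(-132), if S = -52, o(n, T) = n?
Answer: -660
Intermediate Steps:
S*0 + o(5, -7)*(-132) = -52*0 + 5*(-132) = 0 - 660 = -660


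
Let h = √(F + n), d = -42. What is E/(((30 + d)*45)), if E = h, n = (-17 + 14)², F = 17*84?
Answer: -√1437/540 ≈ -0.070200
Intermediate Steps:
F = 1428
n = 9 (n = (-3)² = 9)
h = √1437 (h = √(1428 + 9) = √1437 ≈ 37.908)
E = √1437 ≈ 37.908
E/(((30 + d)*45)) = √1437/(((30 - 42)*45)) = √1437/((-12*45)) = √1437/(-540) = √1437*(-1/540) = -√1437/540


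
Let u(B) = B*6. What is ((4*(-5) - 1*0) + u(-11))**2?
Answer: 7396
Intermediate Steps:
u(B) = 6*B
((4*(-5) - 1*0) + u(-11))**2 = ((4*(-5) - 1*0) + 6*(-11))**2 = ((-20 + 0) - 66)**2 = (-20 - 66)**2 = (-86)**2 = 7396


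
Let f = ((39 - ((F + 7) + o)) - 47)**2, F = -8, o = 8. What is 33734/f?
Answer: 33734/225 ≈ 149.93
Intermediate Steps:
f = 225 (f = ((39 - ((-8 + 7) + 8)) - 47)**2 = ((39 - (-1 + 8)) - 47)**2 = ((39 - 1*7) - 47)**2 = ((39 - 7) - 47)**2 = (32 - 47)**2 = (-15)**2 = 225)
33734/f = 33734/225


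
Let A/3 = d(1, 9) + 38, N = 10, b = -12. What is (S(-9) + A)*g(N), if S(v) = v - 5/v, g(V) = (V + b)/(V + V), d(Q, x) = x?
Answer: -1193/90 ≈ -13.256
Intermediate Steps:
g(V) = (-12 + V)/(2*V) (g(V) = (V - 12)/(V + V) = (-12 + V)/((2*V)) = (-12 + V)*(1/(2*V)) = (-12 + V)/(2*V))
A = 141 (A = 3*(9 + 38) = 3*47 = 141)
(S(-9) + A)*g(N) = ((-9 - 5/(-9)) + 141)*((½)*(-12 + 10)/10) = ((-9 - 5*(-⅑)) + 141)*((½)*(⅒)*(-2)) = ((-9 + 5/9) + 141)*(-⅒) = (-76/9 + 141)*(-⅒) = (1193/9)*(-⅒) = -1193/90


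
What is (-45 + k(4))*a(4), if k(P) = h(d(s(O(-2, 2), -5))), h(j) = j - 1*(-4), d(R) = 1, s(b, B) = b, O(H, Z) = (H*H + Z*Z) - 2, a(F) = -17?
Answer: 680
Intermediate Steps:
O(H, Z) = -2 + H² + Z² (O(H, Z) = (H² + Z²) - 2 = -2 + H² + Z²)
h(j) = 4 + j (h(j) = j + 4 = 4 + j)
k(P) = 5 (k(P) = 4 + 1 = 5)
(-45 + k(4))*a(4) = (-45 + 5)*(-17) = -40*(-17) = 680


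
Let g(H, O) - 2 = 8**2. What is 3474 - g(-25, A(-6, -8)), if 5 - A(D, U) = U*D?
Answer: 3408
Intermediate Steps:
A(D, U) = 5 - D*U (A(D, U) = 5 - U*D = 5 - D*U)
g(H, O) = 66 (g(H, O) = 2 + 8**2 = 2 + 64 = 66)
3474 - g(-25, A(-6, -8)) = 3474 - 1*66 = 3474 - 66 = 3408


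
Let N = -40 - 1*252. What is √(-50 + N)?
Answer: 3*I*√38 ≈ 18.493*I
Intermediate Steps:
N = -292 (N = -40 - 252 = -292)
√(-50 + N) = √(-50 - 292) = √(-342) = 3*I*√38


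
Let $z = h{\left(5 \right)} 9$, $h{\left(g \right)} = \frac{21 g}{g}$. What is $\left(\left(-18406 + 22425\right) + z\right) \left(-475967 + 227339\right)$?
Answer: $-1046226624$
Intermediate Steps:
$h{\left(g \right)} = 21$
$z = 189$ ($z = 21 \cdot 9 = 189$)
$\left(\left(-18406 + 22425\right) + z\right) \left(-475967 + 227339\right) = \left(\left(-18406 + 22425\right) + 189\right) \left(-475967 + 227339\right) = \left(4019 + 189\right) \left(-248628\right) = 4208 \left(-248628\right) = -1046226624$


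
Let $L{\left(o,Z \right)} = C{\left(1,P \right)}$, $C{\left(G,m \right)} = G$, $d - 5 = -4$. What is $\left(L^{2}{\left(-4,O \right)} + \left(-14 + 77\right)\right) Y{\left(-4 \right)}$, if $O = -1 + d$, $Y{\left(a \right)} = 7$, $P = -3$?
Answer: $448$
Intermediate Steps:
$d = 1$ ($d = 5 - 4 = 1$)
$O = 0$ ($O = -1 + 1 = 0$)
$L{\left(o,Z \right)} = 1$
$\left(L^{2}{\left(-4,O \right)} + \left(-14 + 77\right)\right) Y{\left(-4 \right)} = \left(1^{2} + \left(-14 + 77\right)\right) 7 = \left(1 + 63\right) 7 = 64 \cdot 7 = 448$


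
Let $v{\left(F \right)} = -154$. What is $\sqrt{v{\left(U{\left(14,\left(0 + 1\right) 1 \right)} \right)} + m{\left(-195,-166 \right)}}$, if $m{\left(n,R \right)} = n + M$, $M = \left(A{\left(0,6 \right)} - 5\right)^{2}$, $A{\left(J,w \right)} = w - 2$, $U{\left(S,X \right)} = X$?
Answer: $2 i \sqrt{87} \approx 18.655 i$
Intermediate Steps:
$A{\left(J,w \right)} = -2 + w$
$M = 1$ ($M = \left(\left(-2 + 6\right) - 5\right)^{2} = \left(4 - 5\right)^{2} = \left(-1\right)^{2} = 1$)
$m{\left(n,R \right)} = 1 + n$ ($m{\left(n,R \right)} = n + 1 = 1 + n$)
$\sqrt{v{\left(U{\left(14,\left(0 + 1\right) 1 \right)} \right)} + m{\left(-195,-166 \right)}} = \sqrt{-154 + \left(1 - 195\right)} = \sqrt{-154 - 194} = \sqrt{-348} = 2 i \sqrt{87}$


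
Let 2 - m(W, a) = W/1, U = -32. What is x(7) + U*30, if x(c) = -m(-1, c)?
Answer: -963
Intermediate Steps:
m(W, a) = 2 - W (m(W, a) = 2 - W/1 = 2 - W)
x(c) = -3 (x(c) = -(2 - 1*(-1)) = -(2 + 1) = -1*3 = -3)
x(7) + U*30 = -3 - 32*30 = -3 - 960 = -963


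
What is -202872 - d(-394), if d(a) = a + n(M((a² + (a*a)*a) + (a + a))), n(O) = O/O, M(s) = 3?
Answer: -202479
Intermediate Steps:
n(O) = 1
d(a) = 1 + a (d(a) = a + 1 = 1 + a)
-202872 - d(-394) = -202872 - (1 - 394) = -202872 - 1*(-393) = -202872 + 393 = -202479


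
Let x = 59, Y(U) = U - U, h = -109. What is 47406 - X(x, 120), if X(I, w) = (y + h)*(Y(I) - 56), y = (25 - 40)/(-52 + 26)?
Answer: 537346/13 ≈ 41334.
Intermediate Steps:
y = 15/26 (y = -15/(-26) = -15*(-1/26) = 15/26 ≈ 0.57692)
Y(U) = 0
X(I, w) = 78932/13 (X(I, w) = (15/26 - 109)*(0 - 56) = -2819/26*(-56) = 78932/13)
47406 - X(x, 120) = 47406 - 1*78932/13 = 47406 - 78932/13 = 537346/13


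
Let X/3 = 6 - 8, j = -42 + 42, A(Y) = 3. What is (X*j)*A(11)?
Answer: 0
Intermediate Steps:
j = 0
X = -6 (X = 3*(6 - 8) = 3*(-2) = -6)
(X*j)*A(11) = -6*0*3 = 0*3 = 0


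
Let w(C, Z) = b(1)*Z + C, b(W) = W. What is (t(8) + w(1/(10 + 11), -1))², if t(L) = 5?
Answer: 7225/441 ≈ 16.383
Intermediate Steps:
w(C, Z) = C + Z (w(C, Z) = 1*Z + C = Z + C = C + Z)
(t(8) + w(1/(10 + 11), -1))² = (5 + (1/(10 + 11) - 1))² = (5 + (1/21 - 1))² = (5 - 20/21)² = (85/21)² = 7225/441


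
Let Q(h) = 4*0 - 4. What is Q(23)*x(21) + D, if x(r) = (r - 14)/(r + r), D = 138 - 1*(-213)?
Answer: 1051/3 ≈ 350.33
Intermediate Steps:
Q(h) = -4 (Q(h) = 0 - 4 = -4)
D = 351 (D = 138 + 213 = 351)
x(r) = (-14 + r)/(2*r) (x(r) = (-14 + r)/((2*r)) = (-14 + r)*(1/(2*r)) = (-14 + r)/(2*r))
Q(23)*x(21) + D = -2*(-14 + 21)/21 + 351 = -2*7/21 + 351 = -4*⅙ + 351 = -⅔ + 351 = 1051/3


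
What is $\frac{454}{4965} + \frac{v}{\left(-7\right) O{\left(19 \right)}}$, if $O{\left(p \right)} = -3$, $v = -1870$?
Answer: $- \frac{3091672}{34755} \approx -88.956$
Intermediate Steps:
$\frac{454}{4965} + \frac{v}{\left(-7\right) O{\left(19 \right)}} = \frac{454}{4965} - \frac{1870}{\left(-7\right) \left(-3\right)} = 454 \cdot \frac{1}{4965} - \frac{1870}{21} = \frac{454}{4965} - \frac{1870}{21} = - \frac{3091672}{34755}$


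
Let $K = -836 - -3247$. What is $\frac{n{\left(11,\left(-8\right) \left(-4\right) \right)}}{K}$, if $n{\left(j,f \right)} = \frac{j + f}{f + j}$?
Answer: $\frac{1}{2411} \approx 0.00041477$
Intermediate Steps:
$n{\left(j,f \right)} = 1$ ($n{\left(j,f \right)} = \frac{f + j}{f + j} = 1$)
$K = 2411$ ($K = -836 + 3247 = 2411$)
$\frac{n{\left(11,\left(-8\right) \left(-4\right) \right)}}{K} = 1 \cdot \frac{1}{2411} = \frac{1}{2411}$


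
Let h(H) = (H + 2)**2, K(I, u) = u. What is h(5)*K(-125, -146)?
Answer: -7154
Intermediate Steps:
h(H) = (2 + H)**2
h(5)*K(-125, -146) = (2 + 5)**2*(-146) = 7**2*(-146) = 49*(-146) = -7154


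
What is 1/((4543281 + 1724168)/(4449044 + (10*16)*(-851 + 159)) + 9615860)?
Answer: 4338324/41716722486089 ≈ 1.0399e-7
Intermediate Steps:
1/((4543281 + 1724168)/(4449044 + (10*16)*(-851 + 159)) + 9615860) = 1/(6267449/(4449044 + 160*(-692)) + 9615860) = 1/(6267449/(4449044 - 110720) + 9615860) = 1/(6267449/4338324 + 9615860) = 1/(41716722486089/4338324) = 4338324/41716722486089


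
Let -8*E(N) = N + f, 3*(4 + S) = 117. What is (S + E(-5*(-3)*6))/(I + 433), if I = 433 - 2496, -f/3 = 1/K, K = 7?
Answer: -1333/91280 ≈ -0.014603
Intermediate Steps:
S = 35 (S = -4 + (1/3)*117 = -4 + 39 = 35)
f = -3/7 ≈ -0.42857
E(N) = 3/56 - N/8 (E(N) = -(N - 3/7)/8 = -(-3/7 + N)/8 = 3/56 - N/8)
I = -2063
(S + E(-5*(-3)*6))/(I + 433) = (35 + (3/56 - (-5*(-3))*6/8))/(-2063 + 433) = (35 + (3/56 - 15*6/8))/(-1630) = (35 + (3/56 - 1/8*90))*(-1/1630) = (35 + (3/56 - 45/4))*(-1/1630) = (35 - 627/56)*(-1/1630) = (1333/56)*(-1/1630) = -1333/91280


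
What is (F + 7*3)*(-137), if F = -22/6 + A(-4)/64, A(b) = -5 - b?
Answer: -455525/192 ≈ -2372.5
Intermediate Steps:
F = -707/192 (F = -22/6 + (-5 - 1*(-4))/64 = -22*⅙ + (-5 + 4)*(1/64) = -11/3 - 1*1/64 = -11/3 - 1/64 = -707/192 ≈ -3.6823)
(F + 7*3)*(-137) = (-707/192 + 7*3)*(-137) = (-707/192 + 21)*(-137) = (3325/192)*(-137) = -455525/192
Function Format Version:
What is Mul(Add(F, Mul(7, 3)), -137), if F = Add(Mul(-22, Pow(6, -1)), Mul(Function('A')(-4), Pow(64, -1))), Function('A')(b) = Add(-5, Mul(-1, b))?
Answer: Rational(-455525, 192) ≈ -2372.5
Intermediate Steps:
F = Rational(-707, 192) (F = Add(Mul(-22, Pow(6, -1)), Mul(Add(-5, Mul(-1, -4)), Pow(64, -1))) = Add(Mul(-22, Rational(1, 6)), Mul(Add(-5, 4), Rational(1, 64))) = Add(Rational(-11, 3), Mul(-1, Rational(1, 64))) = Add(Rational(-11, 3), Rational(-1, 64)) = Rational(-707, 192) ≈ -3.6823)
Mul(Add(F, Mul(7, 3)), -137) = Mul(Add(Rational(-707, 192), Mul(7, 3)), -137) = Mul(Add(Rational(-707, 192), 21), -137) = Mul(Rational(3325, 192), -137) = Rational(-455525, 192)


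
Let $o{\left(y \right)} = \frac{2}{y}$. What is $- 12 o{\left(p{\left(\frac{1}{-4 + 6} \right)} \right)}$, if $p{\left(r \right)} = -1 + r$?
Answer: $48$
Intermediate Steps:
$- 12 o{\left(p{\left(\frac{1}{-4 + 6} \right)} \right)} = - 12 \frac{2}{-1 + \frac{1}{-4 + 6}} = - 12 \frac{2}{-1 + \frac{1}{2}} = - 12 \frac{2}{- \frac{1}{2}} = - 12 \cdot 2 \left(-2\right) = \left(-12\right) \left(-4\right) = 48$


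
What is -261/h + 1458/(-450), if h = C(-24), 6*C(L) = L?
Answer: 6201/100 ≈ 62.010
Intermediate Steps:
C(L) = L/6
h = -4 (h = (⅙)*(-24) = -4)
-261/h + 1458/(-450) = -261/(-4) + 1458/(-450) = -261*(-¼) + 1458*(-1/450) = 261/4 - 81/25 = 6201/100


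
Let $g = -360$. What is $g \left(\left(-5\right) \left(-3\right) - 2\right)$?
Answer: $-4680$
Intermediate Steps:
$g \left(\left(-5\right) \left(-3\right) - 2\right) = - 360 \left(\left(-5\right) \left(-3\right) - 2\right) = - 360 \left(15 - 2\right) = \left(-360\right) 13 = -4680$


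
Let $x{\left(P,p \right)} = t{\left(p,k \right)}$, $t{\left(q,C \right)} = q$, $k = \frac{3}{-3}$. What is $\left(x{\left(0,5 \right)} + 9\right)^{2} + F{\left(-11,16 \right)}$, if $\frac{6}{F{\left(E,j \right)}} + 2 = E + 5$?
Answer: $\frac{781}{4} \approx 195.25$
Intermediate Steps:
$k = -1$ ($k = 3 \left(- \frac{1}{3}\right) = -1$)
$x{\left(P,p \right)} = p$
$F{\left(E,j \right)} = \frac{6}{3 + E}$ ($F{\left(E,j \right)} = \frac{6}{-2 + \left(E + 5\right)} = \frac{6}{-2 + \left(5 + E\right)} = \frac{6}{3 + E}$)
$\left(x{\left(0,5 \right)} + 9\right)^{2} + F{\left(-11,16 \right)} = \left(5 + 9\right)^{2} + \frac{6}{3 - 11} = 14^{2} + \frac{6}{-8} = 196 + 6 \left(- \frac{1}{8}\right) = 196 - \frac{3}{4} = \frac{781}{4}$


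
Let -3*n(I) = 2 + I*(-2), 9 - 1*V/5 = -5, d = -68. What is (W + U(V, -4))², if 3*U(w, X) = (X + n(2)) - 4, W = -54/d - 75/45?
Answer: 1030225/93636 ≈ 11.002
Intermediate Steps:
V = 70 (V = 45 - 5*(-5) = 45 + 25 = 70)
n(I) = -⅔ + 2*I/3 (n(I) = -(2 + I*(-2))/3 = -(2 - 2*I)/3 = -⅔ + 2*I/3)
W = -89/102 (W = -54/(-68) - 75/45 = -54*(-1/68) - 75*1/45 = 27/34 - 5/3 = -89/102 ≈ -0.87255)
U(w, X) = -10/9 + X/3 (U(w, X) = ((X + (-⅔ + (⅔)*2)) - 4)/3 = ((X + (-⅔ + 4/3)) - 4)/3 = ((X + ⅔) - 4)/3 = ((⅔ + X) - 4)/3 = (-10/3 + X)/3 = -10/9 + X/3)
(W + U(V, -4))² = (-89/102 + (-10/9 + (⅓)*(-4)))² = (-89/102 + (-10/9 - 4/3))² = (-89/102 - 22/9)² = (-1015/306)² = 1030225/93636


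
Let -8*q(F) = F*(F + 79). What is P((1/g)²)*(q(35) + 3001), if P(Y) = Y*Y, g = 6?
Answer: 10009/5184 ≈ 1.9307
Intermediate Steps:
q(F) = -F*(79 + F)/8 (q(F) = -F*(F + 79)/8 = -F*(79 + F)/8)
P(Y) = Y²
P((1/g)²)*(q(35) + 3001) = ((1/6)²)²*(-⅛*35*(79 + 35) + 3001) = ((⅙)²)²*(-⅛*35*114 + 3001) = (1/36)²*(-1995/4 + 3001) = (1/1296)*(10009/4) = 10009/5184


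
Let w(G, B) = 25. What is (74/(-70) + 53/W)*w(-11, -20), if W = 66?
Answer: -2935/462 ≈ -6.3528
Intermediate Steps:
(74/(-70) + 53/W)*w(-11, -20) = (74/(-70) + 53/66)*25 = (74*(-1/70) + 53*(1/66))*25 = (-37/35 + 53/66)*25 = -587/2310*25 = -2935/462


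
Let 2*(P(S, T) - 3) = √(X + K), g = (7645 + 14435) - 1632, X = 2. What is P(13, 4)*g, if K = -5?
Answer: 61344 + 10224*I*√3 ≈ 61344.0 + 17709.0*I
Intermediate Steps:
g = 20448 (g = 22080 - 1632 = 20448)
P(S, T) = 3 + I*√3/2 (P(S, T) = 3 + √(2 - 5)/2 = 3 + √(-3)/2 = 3 + (I*√3)/2 = 3 + I*√3/2)
P(13, 4)*g = (3 + I*√3/2)*20448 = 61344 + 10224*I*√3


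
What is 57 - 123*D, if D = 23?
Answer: -2772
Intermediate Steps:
57 - 123*D = 57 - 123*23 = 57 - 2829 = -2772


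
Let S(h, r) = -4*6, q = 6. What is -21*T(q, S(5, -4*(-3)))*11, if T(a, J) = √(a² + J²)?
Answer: -1386*√17 ≈ -5714.6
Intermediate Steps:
S(h, r) = -24
T(a, J) = √(J² + a²)
-21*T(q, S(5, -4*(-3)))*11 = -21*√((-24)² + 6²)*11 = -21*√(576 + 36)*11 = -126*√17*11 = -1386*√17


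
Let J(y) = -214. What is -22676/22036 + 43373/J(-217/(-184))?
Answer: -240155023/1178926 ≈ -203.71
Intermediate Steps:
-22676/22036 + 43373/J(-217/(-184)) = -22676/22036 + 43373/(-214) = -22676*1/22036 + 43373*(-1/214) = -5669/5509 - 43373/214 = -240155023/1178926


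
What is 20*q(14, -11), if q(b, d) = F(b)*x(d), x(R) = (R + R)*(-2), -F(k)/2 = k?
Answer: -24640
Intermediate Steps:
F(k) = -2*k
x(R) = -4*R (x(R) = (2*R)*(-2) = -4*R)
q(b, d) = 8*b*d (q(b, d) = (-2*b)*(-4*d) = 8*b*d)
20*q(14, -11) = 20*(8*14*(-11)) = 20*(-1232) = -24640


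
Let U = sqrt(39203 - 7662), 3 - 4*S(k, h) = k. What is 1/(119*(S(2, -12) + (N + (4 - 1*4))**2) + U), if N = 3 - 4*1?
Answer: -2380/150631 + 16*sqrt(31541)/150631 ≈ 0.0030642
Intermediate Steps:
S(k, h) = 3/4 - k/4
N = -1 (N = 3 - 4 = -1)
U = sqrt(31541) ≈ 177.60
1/(119*(S(2, -12) + (N + (4 - 1*4))**2) + U) = 1/(119*((3/4 - 1/4*2) + (-1 + (4 - 1*4))**2) + sqrt(31541)) = 1/(119*((3/4 - 1/2) + (-1 + (4 - 4))**2) + sqrt(31541)) = 1/(119*(1/4 + (-1 + 0)**2) + sqrt(31541)) = 1/(119*(1/4 + (-1)**2) + sqrt(31541)) = 1/(119*(1/4 + 1) + sqrt(31541)) = 1/(119*(5/4) + sqrt(31541)) = 1/(595/4 + sqrt(31541))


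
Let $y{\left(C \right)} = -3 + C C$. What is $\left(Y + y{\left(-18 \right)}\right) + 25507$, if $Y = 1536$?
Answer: $27364$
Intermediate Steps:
$y{\left(C \right)} = -3 + C^{2}$
$\left(Y + y{\left(-18 \right)}\right) + 25507 = \left(1536 - \left(3 - \left(-18\right)^{2}\right)\right) + 25507 = \left(1536 + \left(-3 + 324\right)\right) + 25507 = \left(1536 + 321\right) + 25507 = 1857 + 25507 = 27364$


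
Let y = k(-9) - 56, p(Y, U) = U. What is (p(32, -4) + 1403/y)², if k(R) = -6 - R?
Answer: 2608225/2809 ≈ 928.52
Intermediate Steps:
y = -53 (y = (-6 - 1*(-9)) - 56 = (-6 + 9) - 56 = 3 - 56 = -53)
(p(32, -4) + 1403/y)² = (-4 + 1403/(-53))² = (-4 + 1403*(-1/53))² = (-4 - 1403/53)² = (-1615/53)² = 2608225/2809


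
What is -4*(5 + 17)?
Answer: -88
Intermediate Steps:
-4*(5 + 17) = -4*22 = -88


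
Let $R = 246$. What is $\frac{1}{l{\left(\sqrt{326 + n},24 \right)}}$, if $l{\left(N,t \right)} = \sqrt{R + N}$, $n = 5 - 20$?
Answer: $\frac{1}{\sqrt{246 + \sqrt{311}}} \approx 0.061588$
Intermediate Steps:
$n = -15$ ($n = 5 - 20 = -15$)
$l{\left(N,t \right)} = \sqrt{246 + N}$
$\frac{1}{l{\left(\sqrt{326 + n},24 \right)}} = \frac{1}{\sqrt{246 + \sqrt{326 - 15}}} = \frac{1}{\sqrt{246 + \sqrt{311}}}$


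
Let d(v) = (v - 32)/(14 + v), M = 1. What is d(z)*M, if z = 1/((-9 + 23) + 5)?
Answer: -607/267 ≈ -2.2734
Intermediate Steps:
z = 1/19 (z = 1/(14 + 5) = 1/19 ≈ 0.052632)
d(v) = (-32 + v)/(14 + v)
d(z)*M = ((-32 + 1/19)/(14 + 1/19))*1 = (-607/19/(267/19))*1 = ((19/267)*(-607/19))*1 = -607/267*1 = -607/267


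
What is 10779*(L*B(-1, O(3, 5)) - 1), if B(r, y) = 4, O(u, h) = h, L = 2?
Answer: 75453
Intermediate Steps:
10779*(L*B(-1, O(3, 5)) - 1) = 10779*(2*4 - 1) = 10779*(8 - 1) = 10779*7 = 75453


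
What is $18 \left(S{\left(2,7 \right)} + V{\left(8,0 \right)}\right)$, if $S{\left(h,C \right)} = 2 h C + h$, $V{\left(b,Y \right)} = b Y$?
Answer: $540$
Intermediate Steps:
$V{\left(b,Y \right)} = Y b$
$S{\left(h,C \right)} = h + 2 C h$ ($S{\left(h,C \right)} = 2 C h + h = h + 2 C h$)
$18 \left(S{\left(2,7 \right)} + V{\left(8,0 \right)}\right) = 18 \left(2 \left(1 + 2 \cdot 7\right) + 0 \cdot 8\right) = 18 \left(2 \left(1 + 14\right) + 0\right) = 18 \left(2 \cdot 15 + 0\right) = 18 \left(30 + 0\right) = 18 \cdot 30 = 540$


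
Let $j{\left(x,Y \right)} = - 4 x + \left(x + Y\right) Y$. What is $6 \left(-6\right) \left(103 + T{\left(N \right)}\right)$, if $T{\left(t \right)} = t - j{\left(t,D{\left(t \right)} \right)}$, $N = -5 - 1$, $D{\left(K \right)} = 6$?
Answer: $-2628$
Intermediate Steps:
$j{\left(x,Y \right)} = - 4 x + Y \left(Y + x\right)$ ($j{\left(x,Y \right)} = - 4 x + \left(Y + x\right) Y = - 4 x + Y \left(Y + x\right)$)
$N = -6$ ($N = -5 - 1 = -6$)
$T{\left(t \right)} = -36 - t$ ($T{\left(t \right)} = t - \left(6^{2} - 4 t + 6 t\right) = t - \left(36 - 4 t + 6 t\right) = t - \left(36 + 2 t\right) = -36 - t$)
$6 \left(-6\right) \left(103 + T{\left(N \right)}\right) = 6 \left(-6\right) \left(103 - 30\right) = - 36 \left(103 + \left(-36 + 6\right)\right) = - 36 \left(103 - 30\right) = \left(-36\right) 73 = -2628$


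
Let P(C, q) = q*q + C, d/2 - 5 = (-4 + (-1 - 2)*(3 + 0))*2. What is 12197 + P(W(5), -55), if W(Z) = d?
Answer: 15180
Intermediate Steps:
d = -42 (d = 10 + 2*((-4 + (-1 - 2)*(3 + 0))*2) = 10 + 2*((-4 - 3*3)*2) = 10 + 2*((-4 - 9)*2) = 10 + 2*(-13*2) = 10 + 2*(-26) = 10 - 52 = -42)
W(Z) = -42
P(C, q) = C + q**2 (P(C, q) = q**2 + C = C + q**2)
12197 + P(W(5), -55) = 12197 + (-42 + (-55)**2) = 12197 + (-42 + 3025) = 12197 + 2983 = 15180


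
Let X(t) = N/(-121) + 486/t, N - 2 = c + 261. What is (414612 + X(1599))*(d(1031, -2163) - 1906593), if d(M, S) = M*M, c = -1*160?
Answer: -22558328588233808/64493 ≈ -3.4978e+11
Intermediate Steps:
c = -160
d(M, S) = M²
N = 103 (N = 2 + (-160 + 261) = 2 + 101 = 103)
X(t) = -103/121 + 486/t (X(t) = 103/(-121) + 486/t = 103*(-1/121) + 486/t = -103/121 + 486/t)
(414612 + X(1599))*(d(1031, -2163) - 1906593) = (414612 + (-103/121 + 486/1599))*(1031² - 1906593) = (414612 + (-103/121 + 486*(1/1599)))*(1062961 - 1906593) = (414612 + (-103/121 + 162/533))*(-843632) = (414612 - 35297/64493)*(-843632) = (26739536419/64493)*(-843632) = -22558328588233808/64493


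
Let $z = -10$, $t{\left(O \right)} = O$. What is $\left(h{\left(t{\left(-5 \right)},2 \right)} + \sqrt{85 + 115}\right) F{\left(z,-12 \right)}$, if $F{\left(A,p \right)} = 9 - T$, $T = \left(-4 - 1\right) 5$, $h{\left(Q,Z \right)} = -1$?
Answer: $-34 + 340 \sqrt{2} \approx 446.83$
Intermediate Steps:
$T = -25$ ($T = \left(-5\right) 5 = -25$)
$F{\left(A,p \right)} = 34$ ($F{\left(A,p \right)} = 9 - -25 = 9 + 25 = 34$)
$\left(h{\left(t{\left(-5 \right)},2 \right)} + \sqrt{85 + 115}\right) F{\left(z,-12 \right)} = \left(-1 + \sqrt{85 + 115}\right) 34 = \left(-1 + \sqrt{200}\right) 34 = \left(-1 + 10 \sqrt{2}\right) 34 = -34 + 340 \sqrt{2}$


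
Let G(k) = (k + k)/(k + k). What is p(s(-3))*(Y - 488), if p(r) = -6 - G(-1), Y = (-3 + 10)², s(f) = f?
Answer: 3073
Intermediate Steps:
G(k) = 1 (G(k) = (2*k)/((2*k)) = (2*k)*(1/(2*k)) = 1)
Y = 49 (Y = 7² = 49)
p(r) = -7 (p(r) = -6 - 1*1 = -6 - 1 = -7)
p(s(-3))*(Y - 488) = -7*(49 - 488) = -7*(-439) = 3073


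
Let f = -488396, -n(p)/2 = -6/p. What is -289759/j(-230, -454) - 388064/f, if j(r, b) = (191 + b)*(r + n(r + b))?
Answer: -1682089303949/421020917107 ≈ -3.9953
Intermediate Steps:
n(p) = 12/p (n(p) = -(-12)/p = 12/p)
j(r, b) = (191 + b)*(r + 12/(b + r)) (j(r, b) = (191 + b)*(r + 12/(r + b)) = (191 + b)*(r + 12/(b + r)))
-289759/j(-230, -454) - 388064/f = -289759*(-454 - 230)/(2292 + 12*(-454) - 230*(191 - 454)*(-454 - 230)) - 388064/(-488396) = -289759*(-684/(2292 - 5448 - 230*(-263)*(-684))) - 388064*(-1/488396) = -289759*(-684/(2292 - 5448 - 41375160)) + 97016/122099 = -289759/((-1/684*(-41378316))) + 97016/122099 = -289759/3448193/57 + 97016/122099 = -289759*57/3448193 + 97016/122099 = -16516263/3448193 + 97016/122099 = -1682089303949/421020917107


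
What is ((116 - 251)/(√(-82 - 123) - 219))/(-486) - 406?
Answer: -117332741/288996 - 5*I*√205/866988 ≈ -406.0 - 8.2572e-5*I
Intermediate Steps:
((116 - 251)/(√(-82 - 123) - 219))/(-486) - 406 = -135/(√(-205) - 219)*(-1/486) - 406 = -135/(I*√205 - 219)*(-1/486) - 406 = -135/(-219 + I*√205)*(-1/486) - 406 = 5/(18*(-219 + I*√205)) - 406 = -406 + 5/(18*(-219 + I*√205))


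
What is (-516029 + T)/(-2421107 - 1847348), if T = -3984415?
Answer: 4500444/4268455 ≈ 1.0543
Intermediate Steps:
(-516029 + T)/(-2421107 - 1847348) = (-516029 - 3984415)/(-2421107 - 1847348) = -4500444/(-4268455) = -4500444*(-1/4268455) = 4500444/4268455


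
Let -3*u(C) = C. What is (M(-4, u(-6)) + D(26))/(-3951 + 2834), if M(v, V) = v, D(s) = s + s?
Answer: -48/1117 ≈ -0.042972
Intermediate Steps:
u(C) = -C/3
D(s) = 2*s
(M(-4, u(-6)) + D(26))/(-3951 + 2834) = (-4 + 2*26)/(-3951 + 2834) = (-4 + 52)/(-1117) = 48*(-1/1117) = -48/1117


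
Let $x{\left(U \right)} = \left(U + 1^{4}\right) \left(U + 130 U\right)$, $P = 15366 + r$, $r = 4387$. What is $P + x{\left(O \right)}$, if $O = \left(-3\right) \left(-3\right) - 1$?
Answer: $29185$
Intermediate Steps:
$O = 8$ ($O = 9 - 1 = 8$)
$P = 19753$ ($P = 15366 + 4387 = 19753$)
$x{\left(U \right)} = 131 U \left(1 + U\right)$ ($x{\left(U \right)} = \left(U + 1\right) 131 U = \left(1 + U\right) 131 U = 131 U \left(1 + U\right)$)
$P + x{\left(O \right)} = 19753 + 131 \cdot 8 \left(1 + 8\right) = 19753 + 131 \cdot 8 \cdot 9 = 19753 + 9432 = 29185$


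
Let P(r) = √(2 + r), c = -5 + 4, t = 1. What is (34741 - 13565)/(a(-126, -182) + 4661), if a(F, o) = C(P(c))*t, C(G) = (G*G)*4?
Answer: 21176/4665 ≈ 4.5393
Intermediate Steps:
c = -1
C(G) = 4*G² (C(G) = G²*4 = 4*G²)
a(F, o) = 4 (a(F, o) = (4*(√(2 - 1))²)*1 = (4*(√1)²)*1 = (4*1²)*1 = (4*1)*1 = 4*1 = 4)
(34741 - 13565)/(a(-126, -182) + 4661) = (34741 - 13565)/(4 + 4661) = 21176/4665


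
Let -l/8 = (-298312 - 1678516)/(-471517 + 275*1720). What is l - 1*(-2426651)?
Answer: 3614538057/1483 ≈ 2.4373e+6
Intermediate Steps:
l = 15814624/1483 (l = -8*(-298312 - 1678516)/(-471517 + 275*1720) = -(-15814624)/(-471517 + 473000) = -(-15814624)/1483 = -8*(-1976828/1483) = 15814624/1483 ≈ 10664.)
l - 1*(-2426651) = 15814624/1483 - 1*(-2426651) = 15814624/1483 + 2426651 = 3614538057/1483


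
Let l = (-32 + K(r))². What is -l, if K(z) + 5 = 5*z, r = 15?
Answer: -1444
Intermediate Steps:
K(z) = -5 + 5*z
l = 1444 (l = (-32 + (-5 + 5*15))² = (-32 + (-5 + 75))² = (-32 + 70)² = 38² = 1444)
-l = -1*1444 = -1444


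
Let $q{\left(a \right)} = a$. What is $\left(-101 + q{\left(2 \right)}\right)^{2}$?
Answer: $9801$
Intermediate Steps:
$\left(-101 + q{\left(2 \right)}\right)^{2} = \left(-101 + 2\right)^{2} = \left(-99\right)^{2} = 9801$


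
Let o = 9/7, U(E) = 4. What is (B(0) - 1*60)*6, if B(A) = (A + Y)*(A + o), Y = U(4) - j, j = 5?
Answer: -2574/7 ≈ -367.71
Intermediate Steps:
Y = -1 (Y = 4 - 1*5 = 4 - 5 = -1)
o = 9/7 (o = 9*(1/7) = 9/7 ≈ 1.2857)
B(A) = (-1 + A)*(9/7 + A) (B(A) = (A - 1)*(A + 9/7) = (-1 + A)*(9/7 + A))
(B(0) - 1*60)*6 = ((-9/7 + 0**2 + (2/7)*0) - 1*60)*6 = ((-9/7 + 0 + 0) - 60)*6 = (-9/7 - 60)*6 = -429/7*6 = -2574/7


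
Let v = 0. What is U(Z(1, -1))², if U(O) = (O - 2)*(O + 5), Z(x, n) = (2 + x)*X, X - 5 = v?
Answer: 67600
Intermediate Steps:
X = 5 (X = 5 + 0 = 5)
Z(x, n) = 10 + 5*x (Z(x, n) = (2 + x)*5 = 10 + 5*x)
U(O) = (-2 + O)*(5 + O)
U(Z(1, -1))² = (-10 + (10 + 5*1)² + 3*(10 + 5*1))² = (-10 + (10 + 5)² + 3*(10 + 5))² = (-10 + 15² + 3*15)² = (-10 + 225 + 45)² = 260² = 67600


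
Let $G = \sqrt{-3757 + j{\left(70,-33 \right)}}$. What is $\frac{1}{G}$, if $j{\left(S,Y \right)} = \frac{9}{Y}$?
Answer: $- \frac{i \sqrt{454630}}{41330} \approx - 0.016314 i$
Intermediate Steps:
$G = \frac{i \sqrt{454630}}{11}$ ($G = \sqrt{-3757 + \frac{9}{-33}} = \sqrt{-3757 + 9 \left(- \frac{1}{33}\right)} = \sqrt{-3757 - \frac{3}{11}} = \sqrt{- \frac{41330}{11}} = \frac{i \sqrt{454630}}{11} \approx 61.297 i$)
$\frac{1}{G} = \frac{1}{\frac{1}{11} i \sqrt{454630}} = - \frac{i \sqrt{454630}}{41330}$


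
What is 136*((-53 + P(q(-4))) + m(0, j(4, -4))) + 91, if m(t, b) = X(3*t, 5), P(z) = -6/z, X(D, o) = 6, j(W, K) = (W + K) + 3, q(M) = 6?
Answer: -6437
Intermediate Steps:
j(W, K) = 3 + K + W (j(W, K) = (K + W) + 3 = 3 + K + W)
m(t, b) = 6
136*((-53 + P(q(-4))) + m(0, j(4, -4))) + 91 = 136*((-53 - 6/6) + 6) + 91 = 136*((-53 - 6*⅙) + 6) + 91 = 136*((-53 - 1) + 6) + 91 = 136*(-54 + 6) + 91 = 136*(-48) + 91 = -6528 + 91 = -6437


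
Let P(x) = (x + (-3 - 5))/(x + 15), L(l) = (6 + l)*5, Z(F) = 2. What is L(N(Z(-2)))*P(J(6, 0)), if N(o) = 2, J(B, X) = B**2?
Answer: 1120/51 ≈ 21.961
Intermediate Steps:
L(l) = 30 + 5*l
P(x) = (-8 + x)/(15 + x) (P(x) = (x - 8)/(15 + x) = (-8 + x)/(15 + x))
L(N(Z(-2)))*P(J(6, 0)) = (30 + 5*2)*((-8 + 6**2)/(15 + 6**2)) = (30 + 10)*((-8 + 36)/(15 + 36)) = 40*(28/51) = 1120/51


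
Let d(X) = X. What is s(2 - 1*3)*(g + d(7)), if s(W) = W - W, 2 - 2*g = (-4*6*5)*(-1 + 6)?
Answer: 0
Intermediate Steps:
g = 301 (g = 1 - -4*6*5*(-1 + 6)/2 = 1 - (-24*5)*5/2 = 1 - (-60)*5 = 1 - ½*(-600) = 1 + 300 = 301)
s(W) = 0
s(2 - 1*3)*(g + d(7)) = 0*(301 + 7) = 0*308 = 0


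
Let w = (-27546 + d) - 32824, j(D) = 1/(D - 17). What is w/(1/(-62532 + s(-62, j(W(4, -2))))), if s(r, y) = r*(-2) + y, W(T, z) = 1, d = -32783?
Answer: 93015971937/16 ≈ 5.8135e+9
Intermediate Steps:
j(D) = 1/(-17 + D)
s(r, y) = y - 2*r (s(r, y) = -2*r + y = y - 2*r)
w = -93153 (w = (-27546 - 32783) - 32824 = -60329 - 32824 = -93153)
w/(1/(-62532 + s(-62, j(W(4, -2))))) = -(-5813492424 + 93153/(-17 + 1)) = -(-5813492424 - 93153/16) = -93153/(1/(-62532 + (-1/16 + 124))) = -93153/(1/(-62532 + 1983/16)) = -93153/(1/(-998529/16)) = -93153/(-16/998529) = -93153*(-998529/16) = 93015971937/16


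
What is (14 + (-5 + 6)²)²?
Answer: 225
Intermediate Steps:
(14 + (-5 + 6)²)² = (14 + 1²)² = (14 + 1)² = 15² = 225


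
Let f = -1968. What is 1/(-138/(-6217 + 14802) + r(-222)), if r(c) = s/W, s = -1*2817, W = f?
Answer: 5631760/7970787 ≈ 0.70655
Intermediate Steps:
W = -1968
s = -2817
r(c) = 939/656 (r(c) = -2817/(-1968) = -2817*(-1/1968) = 939/656)
1/(-138/(-6217 + 14802) + r(-222)) = 1/(-138/(-6217 + 14802) + 939/656) = 1/(-138/8585 + 939/656) = 1/(7970787/5631760) = 5631760/7970787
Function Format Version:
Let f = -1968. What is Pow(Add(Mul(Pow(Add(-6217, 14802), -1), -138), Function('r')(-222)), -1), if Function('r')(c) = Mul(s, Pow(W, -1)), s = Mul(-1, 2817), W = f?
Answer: Rational(5631760, 7970787) ≈ 0.70655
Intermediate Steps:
W = -1968
s = -2817
Function('r')(c) = Rational(939, 656) (Function('r')(c) = Mul(-2817, Pow(-1968, -1)) = Mul(-2817, Rational(-1, 1968)) = Rational(939, 656))
Pow(Add(Mul(Pow(Add(-6217, 14802), -1), -138), Function('r')(-222)), -1) = Pow(Add(Mul(Pow(Add(-6217, 14802), -1), -138), Rational(939, 656)), -1) = Pow(Add(Mul(Pow(8585, -1), -138), Rational(939, 656)), -1) = Pow(Add(Mul(Rational(1, 8585), -138), Rational(939, 656)), -1) = Pow(Add(Rational(-138, 8585), Rational(939, 656)), -1) = Pow(Rational(7970787, 5631760), -1) = Rational(5631760, 7970787)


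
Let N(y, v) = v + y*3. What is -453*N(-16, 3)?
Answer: 20385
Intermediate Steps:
N(y, v) = v + 3*y
-453*N(-16, 3) = -453*(3 + 3*(-16)) = -453*(3 - 48) = -453*(-45) = 20385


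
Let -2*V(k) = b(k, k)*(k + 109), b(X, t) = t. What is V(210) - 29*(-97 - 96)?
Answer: -27898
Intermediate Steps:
V(k) = -k*(109 + k)/2 (V(k) = -k*(k + 109)/2 = -k*(109 + k)/2)
V(210) - 29*(-97 - 96) = -1/2*210*(109 + 210) - 29*(-97 - 96) = -1/2*210*319 - 29*(-193) = -33495 + 5597 = -27898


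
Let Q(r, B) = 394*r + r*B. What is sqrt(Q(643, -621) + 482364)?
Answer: sqrt(336403) ≈ 580.00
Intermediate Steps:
Q(r, B) = 394*r + B*r
sqrt(Q(643, -621) + 482364) = sqrt(643*(394 - 621) + 482364) = sqrt(643*(-227) + 482364) = sqrt(-145961 + 482364) = sqrt(336403)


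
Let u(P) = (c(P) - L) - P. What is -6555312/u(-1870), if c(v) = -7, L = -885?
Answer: -546276/229 ≈ -2385.5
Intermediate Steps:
u(P) = 878 - P (u(P) = (-7 - 1*(-885)) - P = (-7 + 885) - P = 878 - P)
-6555312/u(-1870) = -6555312/(878 - 1*(-1870)) = -6555312/(878 + 1870) = -6555312/2748 = -6555312*1/2748 = -546276/229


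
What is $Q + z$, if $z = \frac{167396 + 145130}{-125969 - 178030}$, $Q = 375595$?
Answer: $\frac{114180191879}{303999} \approx 3.7559 \cdot 10^{5}$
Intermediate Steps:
$z = - \frac{312526}{303999}$ ($z = \frac{312526}{-303999} = 312526 \left(- \frac{1}{303999}\right) = - \frac{312526}{303999} \approx -1.028$)
$Q + z = 375595 - \frac{312526}{303999} = \frac{114180191879}{303999}$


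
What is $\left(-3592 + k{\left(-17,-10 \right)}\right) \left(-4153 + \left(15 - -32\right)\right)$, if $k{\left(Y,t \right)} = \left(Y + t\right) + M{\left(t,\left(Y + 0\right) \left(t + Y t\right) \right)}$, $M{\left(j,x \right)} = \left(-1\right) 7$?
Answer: $14888356$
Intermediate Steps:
$M{\left(j,x \right)} = -7$
$k{\left(Y,t \right)} = -7 + Y + t$ ($k{\left(Y,t \right)} = \left(Y + t\right) - 7 = -7 + Y + t$)
$\left(-3592 + k{\left(-17,-10 \right)}\right) \left(-4153 + \left(15 - -32\right)\right) = \left(-3592 - 34\right) \left(-4153 + \left(15 - -32\right)\right) = \left(-3592 - 34\right) \left(-4153 + \left(15 + 32\right)\right) = - 3626 \left(-4153 + 47\right) = \left(-3626\right) \left(-4106\right) = 14888356$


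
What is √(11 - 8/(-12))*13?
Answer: 13*√105/3 ≈ 44.403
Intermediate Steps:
√(11 - 8/(-12))*13 = √(11 - 8*(-1/12))*13 = √(11 + ⅔)*13 = √(35/3)*13 = (√105/3)*13 = 13*√105/3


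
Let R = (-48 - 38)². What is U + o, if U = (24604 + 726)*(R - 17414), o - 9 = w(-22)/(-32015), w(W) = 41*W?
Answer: -8123996130063/32015 ≈ -2.5376e+8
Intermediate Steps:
R = 7396 (R = (-86)² = 7396)
o = 289037/32015 (o = 9 + (41*(-22))/(-32015) = 9 - 902*(-1/32015) = 9 + 902/32015 = 289037/32015 ≈ 9.0282)
U = -253755940 (U = (24604 + 726)*(7396 - 17414) = 25330*(-10018) = -253755940)
U + o = -253755940 + 289037/32015 = -8123996130063/32015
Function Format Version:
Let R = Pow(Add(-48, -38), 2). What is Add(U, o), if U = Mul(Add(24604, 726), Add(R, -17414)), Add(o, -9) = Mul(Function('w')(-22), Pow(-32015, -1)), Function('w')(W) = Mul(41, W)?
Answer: Rational(-8123996130063, 32015) ≈ -2.5376e+8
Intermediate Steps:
R = 7396 (R = Pow(-86, 2) = 7396)
o = Rational(289037, 32015) (o = Add(9, Mul(Mul(41, -22), Pow(-32015, -1))) = Add(9, Mul(-902, Rational(-1, 32015))) = Add(9, Rational(902, 32015)) = Rational(289037, 32015) ≈ 9.0282)
U = -253755940 (U = Mul(Add(24604, 726), Add(7396, -17414)) = Mul(25330, -10018) = -253755940)
Add(U, o) = Add(-253755940, Rational(289037, 32015)) = Rational(-8123996130063, 32015)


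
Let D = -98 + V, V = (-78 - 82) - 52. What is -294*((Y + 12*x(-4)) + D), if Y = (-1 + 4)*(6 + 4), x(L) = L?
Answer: 96432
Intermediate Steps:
V = -212 (V = -160 - 52 = -212)
Y = 30 (Y = 3*10 = 30)
D = -310 (D = -98 - 212 = -310)
-294*((Y + 12*x(-4)) + D) = -294*((30 + 12*(-4)) - 310) = -294*((30 - 48) - 310) = -294*(-18 - 310) = -294*(-328) = 96432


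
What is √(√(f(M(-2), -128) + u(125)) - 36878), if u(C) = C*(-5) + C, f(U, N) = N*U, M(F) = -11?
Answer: √(-36878 + 2*√227) ≈ 191.96*I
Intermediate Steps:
u(C) = -4*C (u(C) = -5*C + C = -4*C)
√(√(f(M(-2), -128) + u(125)) - 36878) = √(√(-128*(-11) - 4*125) - 36878) = √(√(1408 - 500) - 36878) = √(√908 - 36878) = √(2*√227 - 36878) = √(-36878 + 2*√227)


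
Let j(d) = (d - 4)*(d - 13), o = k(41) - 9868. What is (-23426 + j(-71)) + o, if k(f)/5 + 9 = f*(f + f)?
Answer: -10229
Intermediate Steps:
k(f) = -45 + 10*f² (k(f) = -45 + 5*(f*(f + f)) = -45 + 5*(f*(2*f)) = -45 + 5*(2*f²) = -45 + 10*f²)
o = 6897 (o = (-45 + 10*41²) - 9868 = (-45 + 10*1681) - 9868 = (-45 + 16810) - 9868 = 16765 - 9868 = 6897)
j(d) = (-13 + d)*(-4 + d) (j(d) = (-4 + d)*(-13 + d) = (-13 + d)*(-4 + d))
(-23426 + j(-71)) + o = (-23426 + (52 + (-71)² - 17*(-71))) + 6897 = (-23426 + (52 + 5041 + 1207)) + 6897 = (-23426 + 6300) + 6897 = -17126 + 6897 = -10229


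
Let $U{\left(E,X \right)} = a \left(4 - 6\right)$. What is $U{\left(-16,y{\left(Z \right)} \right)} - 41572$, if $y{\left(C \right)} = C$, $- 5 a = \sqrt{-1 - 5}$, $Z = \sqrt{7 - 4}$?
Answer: $-41572 + \frac{2 i \sqrt{6}}{5} \approx -41572.0 + 0.9798 i$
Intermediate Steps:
$Z = \sqrt{3} \approx 1.732$
$a = - \frac{i \sqrt{6}}{5}$ ($a = - \frac{\sqrt{-1 - 5}}{5} = - \frac{\sqrt{-6}}{5} = - \frac{i \sqrt{6}}{5} \approx - 0.4899 i$)
$U{\left(E,X \right)} = \frac{2 i \sqrt{6}}{5}$ ($U{\left(E,X \right)} = - \frac{i \sqrt{6}}{5} \left(4 - 6\right) = - \frac{i \sqrt{6}}{5} \left(-2\right) = \frac{2 i \sqrt{6}}{5}$)
$U{\left(-16,y{\left(Z \right)} \right)} - 41572 = \frac{2 i \sqrt{6}}{5} - 41572 = -41572 + \frac{2 i \sqrt{6}}{5}$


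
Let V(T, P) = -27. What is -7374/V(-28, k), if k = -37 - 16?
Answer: 2458/9 ≈ 273.11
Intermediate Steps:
k = -53
-7374/V(-28, k) = -7374/(-27) = -7374*(-1/27) = 2458/9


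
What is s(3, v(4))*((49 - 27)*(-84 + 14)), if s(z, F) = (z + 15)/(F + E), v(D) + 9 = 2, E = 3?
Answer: 6930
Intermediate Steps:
v(D) = -7 (v(D) = -9 + 2 = -7)
s(z, F) = (15 + z)/(3 + F) (s(z, F) = (z + 15)/(F + 3) = (15 + z)/(3 + F))
s(3, v(4))*((49 - 27)*(-84 + 14)) = ((15 + 3)/(3 - 7))*((49 - 27)*(-84 + 14)) = (18/(-4))*(22*(-70)) = -¼*18*(-1540) = -9/2*(-1540) = 6930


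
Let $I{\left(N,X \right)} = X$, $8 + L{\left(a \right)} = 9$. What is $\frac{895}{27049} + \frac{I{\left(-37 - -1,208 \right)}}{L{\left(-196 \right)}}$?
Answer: $\frac{5627087}{27049} \approx 208.03$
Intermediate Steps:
$L{\left(a \right)} = 1$ ($L{\left(a \right)} = -8 + 9 = 1$)
$\frac{895}{27049} + \frac{I{\left(-37 - -1,208 \right)}}{L{\left(-196 \right)}} = \frac{895}{27049} + \frac{208}{1} = 895 \cdot \frac{1}{27049} + 208 \cdot 1 = \frac{895}{27049} + 208 = \frac{5627087}{27049}$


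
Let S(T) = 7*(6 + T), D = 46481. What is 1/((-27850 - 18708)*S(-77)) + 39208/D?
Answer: 907246740289/1075539011806 ≈ 0.84353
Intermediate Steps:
S(T) = 42 + 7*T
1/((-27850 - 18708)*S(-77)) + 39208/D = 1/((-27850 - 18708)*(42 + 7*(-77))) + 39208/46481 = 1/((-46558)*(42 - 539)) + 39208*(1/46481) = -1/46558/(-497) + 39208/46481 = -1/46558*(-1/497) + 39208/46481 = 1/23139326 + 39208/46481 = 907246740289/1075539011806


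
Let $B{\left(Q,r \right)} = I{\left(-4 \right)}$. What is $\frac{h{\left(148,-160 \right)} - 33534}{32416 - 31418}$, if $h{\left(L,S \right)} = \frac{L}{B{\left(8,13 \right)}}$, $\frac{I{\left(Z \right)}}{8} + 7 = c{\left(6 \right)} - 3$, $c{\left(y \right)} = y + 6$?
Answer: $- \frac{134099}{3992} \approx -33.592$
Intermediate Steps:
$c{\left(y \right)} = 6 + y$
$I{\left(Z \right)} = 16$ ($I{\left(Z \right)} = -56 + 8 \left(\left(6 + 6\right) - 3\right) = -56 + 8 \left(12 - 3\right) = -56 + 8 \cdot 9 = -56 + 72 = 16$)
$B{\left(Q,r \right)} = 16$
$h{\left(L,S \right)} = \frac{L}{16}$
$\frac{h{\left(148,-160 \right)} - 33534}{32416 - 31418} = \frac{\frac{1}{16} \cdot 148 - 33534}{32416 - 31418} = \frac{\frac{37}{4} - 33534}{998} = \left(- \frac{134099}{4}\right) \frac{1}{998} = - \frac{134099}{3992}$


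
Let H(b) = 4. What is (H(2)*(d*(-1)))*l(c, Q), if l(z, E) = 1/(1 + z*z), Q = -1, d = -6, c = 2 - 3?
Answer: 12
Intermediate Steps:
c = -1
l(z, E) = 1/(1 + z²)
(H(2)*(d*(-1)))*l(c, Q) = (4*(-6*(-1)))/(1 + (-1)²) = (4*6)/(1 + 1) = 24/2 = 24*(½) = 12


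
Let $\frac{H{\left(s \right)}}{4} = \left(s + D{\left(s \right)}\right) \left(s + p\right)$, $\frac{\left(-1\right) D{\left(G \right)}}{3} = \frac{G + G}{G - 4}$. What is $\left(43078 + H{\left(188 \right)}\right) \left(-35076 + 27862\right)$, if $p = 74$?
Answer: $- \frac{38772205692}{23} \approx -1.6857 \cdot 10^{9}$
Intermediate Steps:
$D{\left(G \right)} = - \frac{6 G}{-4 + G}$ ($D{\left(G \right)} = - 3 \frac{G + G}{G - 4} = - 3 \frac{2 G}{-4 + G} = - \frac{6 G}{-4 + G}$)
$H{\left(s \right)} = 4 \left(74 + s\right) \left(s - \frac{6 s}{-4 + s}\right)$ ($H{\left(s \right)} = 4 \left(s - \frac{6 s}{-4 + s}\right) \left(s + 74\right) = 4 \left(s - \frac{6 s}{-4 + s}\right) \left(74 + s\right) = 4 \left(74 + s\right) \left(s - \frac{6 s}{-4 + s}\right)$)
$\left(43078 + H{\left(188 \right)}\right) \left(-35076 + 27862\right) = \left(43078 + 4 \cdot 188 \frac{1}{-4 + 188} \left(-740 + 188^{2} + 64 \cdot 188\right)\right) \left(-35076 + 27862\right) = \left(43078 + 4 \cdot 188 \cdot \frac{1}{184} \left(-740 + 35344 + 12032\right)\right) \left(-7214\right) = \left(43078 + 4 \cdot 188 \cdot \frac{1}{184} \cdot 46636\right) \left(-7214\right) = \left(43078 + \frac{4383784}{23}\right) \left(-7214\right) = \frac{5374578}{23} \left(-7214\right) = - \frac{38772205692}{23}$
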